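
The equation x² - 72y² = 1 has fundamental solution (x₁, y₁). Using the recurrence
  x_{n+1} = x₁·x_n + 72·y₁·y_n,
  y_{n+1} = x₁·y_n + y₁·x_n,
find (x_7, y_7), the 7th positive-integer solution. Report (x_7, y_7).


Step 1: Find the fundamental solution (x₁, y₁) of x² - 72y² = 1.
  Expand √72 as a continued fraction. a₀ = ⌊√72⌋ = 8; iterate m_{k+1} = d_k·a_k − m_k, d_{k+1} = (72 − m_{k+1}²)/d_k, a_{k+1} = ⌊(a₀ + m_{k+1})/d_{k+1}⌋ (starting m₀ = 0, d₀ = 1), with convergents p_k = a_k·p_{k-1} + p_{k-2}, q_k = a_k·q_{k-1} + q_{k-2} (p₋₁ = 1, q₋₁ = 0):
  k = 0: a₀ = 8; p₀/q₀ = 8/1; p₀² − 72·q₀² = 64 − 72 = -8.
  k = 1: m = 8, d = 8, a = ⌊(8 + 8)/8⌋ = 2; p/q = (2·8 + 1)/(2·1 + 0) = 17/2; p² − 72·q² = 289 − 288 = 1.
  The first convergent with p² − 72·q² = 1 gives the fundamental solution (x₁, y₁) = (17, 2).
Step 2: Apply the recurrence (x_{n+1}, y_{n+1}) = (x₁x_n + 72y₁y_n, x₁y_n + y₁x_n) repeatedly.
  From (x_1, y_1) = (17, 2): x_2 = 17·17 + 72·2·2 = 577; y_2 = 17·2 + 2·17 = 68.
  From (x_2, y_2) = (577, 68): x_3 = 17·577 + 72·2·68 = 19601; y_3 = 17·68 + 2·577 = 2310.
  From (x_3, y_3) = (19601, 2310): x_4 = 17·19601 + 72·2·2310 = 665857; y_4 = 17·2310 + 2·19601 = 78472.
  From (x_4, y_4) = (665857, 78472): x_5 = 17·665857 + 72·2·78472 = 22619537; y_5 = 17·78472 + 2·665857 = 2665738.
  From (x_5, y_5) = (22619537, 2665738): x_6 = 17·22619537 + 72·2·2665738 = 768398401; y_6 = 17·2665738 + 2·22619537 = 90556620.
  From (x_6, y_6) = (768398401, 90556620): x_7 = 17·768398401 + 72·2·90556620 = 26102926097; y_7 = 17·90556620 + 2·768398401 = 3076259342.
Step 3: Verify x_7² - 72·y_7² = 681362750825443653409 - 681362750825443653408 = 1 (should be 1). ✓

(x_1, y_1) = (17, 2); (x_7, y_7) = (26102926097, 3076259342).


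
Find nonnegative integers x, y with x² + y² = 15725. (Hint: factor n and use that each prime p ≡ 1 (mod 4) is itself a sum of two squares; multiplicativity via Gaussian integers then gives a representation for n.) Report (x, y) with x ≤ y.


Step 1: Factor n = 15725 = 5^2 · 17 · 37.
Step 2: Check the mod-4 condition on each prime factor: 5 ≡ 1 (mod 4), exponent 2; 17 ≡ 1 (mod 4), exponent 1; 37 ≡ 1 (mod 4), exponent 1.
All primes ≡ 3 (mod 4) appear to even exponent (or don't appear), so by the two-squares theorem n IS expressible as a sum of two squares.
Step 3: Build a representation. Group n = k² · m with k = 5 and m = 17 · 37 = 629 (a product of primes ≡ 1 (mod 4)); a representation of m scales to one of n via (k·x)² + (k·y)² = k²(x² + y²). Each prime p ≡ 1 (mod 4) is itself a sum of two squares; find a² by testing p − a² for a perfect square:
  17: 17 − 1² = 16 = 4² ⇒ 17 = 1² + 4².
  37: 37 − 1² = 36 = 6² ⇒ 37 = 1² + 6².
  Combine using the Brahmagupta–Fibonacci identity (a² + b²)(c² + d²) = (ac − bd)² + (ad + bc)² = (ac + bd)² + (ad − bc)²:
  17 · 37 = 629: from (1² + 4²)(1² + 6²), take (1·1 − 4·6, 1·6 + 4·1) = (1 − 24, 6 + 4) = (-23, 10); dropping signs (only squares matter) gives (23, 10); check 23² + 10² = 529 + 100 = 629 ✓.
  Scale by k = 5: (5·23, 5·10) = (115, 50).
Step 4: Order so x ≤ y and verify: 50² + 115² = 2500 + 13225 = 15725 = n. ✓

n = 15725 = 50² + 115² (one valid representation with x ≤ y).


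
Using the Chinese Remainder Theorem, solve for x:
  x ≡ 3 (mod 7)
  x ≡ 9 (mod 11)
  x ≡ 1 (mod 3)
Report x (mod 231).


Moduli 7, 11, 3 are pairwise coprime; by CRT there is a unique solution modulo M = 7 · 11 · 3 = 231.
Solve pairwise, accumulating the modulus:
  Start with x ≡ 3 (mod 7).
  Combine with x ≡ 9 (mod 11): since gcd(7, 11) = 1, we get a unique residue mod 77.
    Write x = 3 + 7·t and substitute into x ≡ 9 (mod 11): 7·t ≡ 9 − 3 = 6 (mod 11).
    The inverse of 7 mod 11 is 8 (since 7·8 = 56 = 5·11 + 1), so t ≡ 8·6 = 48 ≡ 4 (mod 11).
    Then x = 3 + 7·4 = 31, valid modulo lcm(7, 11) = 77: x ≡ 31 (mod 77).
  Combine with x ≡ 1 (mod 3): since gcd(77, 3) = 1, we get a unique residue mod 231.
    Write x = 31 + 77·t and substitute into x ≡ 1 (mod 3): 77·t ≡ 1 − 31 = -30 (mod 3).
    Reduce coefficients mod 3: 2·t ≡ 0 (mod 3).
    The inverse of 2 mod 3 is 2 (since 2·2 = 4 = 1·3 + 1), so t ≡ 2·0 = 0 ≡ 0 (mod 3).
    Then x = 31 + 77·0 = 31, valid modulo lcm(77, 3) = 231: x ≡ 31 (mod 231).
Verify: 31 mod 7 = 3 ✓, 31 mod 11 = 9 ✓, 31 mod 3 = 1 ✓.

x ≡ 31 (mod 231).


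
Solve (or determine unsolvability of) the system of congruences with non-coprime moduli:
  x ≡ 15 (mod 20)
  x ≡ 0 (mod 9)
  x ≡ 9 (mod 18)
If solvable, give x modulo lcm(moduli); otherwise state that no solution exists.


Moduli 20, 9, 18 are not pairwise coprime, so CRT works modulo lcm(m_i) when all pairwise compatibility conditions hold.
Pairwise compatibility: gcd(m_i, m_j) must divide a_i - a_j for every pair.
Merge one congruence at a time:
  Start: x ≡ 15 (mod 20).
  Combine with x ≡ 0 (mod 9): gcd(20, 9) = 1; 0 - 15 = -15, which IS divisible by 1, so compatible.
    Write x = 15 + 20·t and substitute into x ≡ 0 (mod 9): 20·t ≡ 0 − 15 = -15 (mod 9).
    Reduce coefficients mod 9: 2·t ≡ 3 (mod 9).
    The inverse of 2 mod 9 is 5 (since 2·5 = 10 = 1·9 + 1), so t ≡ 5·3 = 15 ≡ 6 (mod 9).
    Then x = 15 + 20·6 = 135, valid modulo lcm(20, 9) = 180: x ≡ 135 (mod 180).
  Combine with x ≡ 9 (mod 18): gcd(180, 18) = 18; 9 - 135 = -126, which IS divisible by 18, so compatible.
    Write x = 135 + 180·t and substitute into x ≡ 9 (mod 18): 180·t ≡ 9 − 135 = -126 (mod 18).
    Divide the congruence (and modulus) by g = 18: 10·t ≡ -7 (mod 1).
    Modulo 1 every t works; take t = 0.
    Then x = 135 + 180·0 = 135, valid modulo lcm(180, 18) = 180: x ≡ 135 (mod 180).
Verify: 135 mod 20 = 15, 135 mod 9 = 0, 135 mod 18 = 9.

x ≡ 135 (mod 180).


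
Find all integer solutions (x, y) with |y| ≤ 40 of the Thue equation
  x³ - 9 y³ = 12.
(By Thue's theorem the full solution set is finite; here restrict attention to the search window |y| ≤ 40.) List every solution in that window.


The equation is x³ - 9y³ = 12. For fixed y, x³ = 9·y³ + 12, so a solution requires the RHS to be a perfect cube.
Strategy: iterate y from -40 to 40, compute RHS = 9·y³ + 12, and check whether it is a (positive or negative) perfect cube.
Check small values of y:
  y = 0: RHS = 12 is not a perfect cube.
  y = 1: RHS = 21 is not a perfect cube.
  y = -1: RHS = 3 is not a perfect cube.
  y = 2: RHS = 84 is not a perfect cube.
  y = -2: RHS = -60 is not a perfect cube.
  y = 3: RHS = 255 is not a perfect cube.
  y = -3: RHS = -231 is not a perfect cube.
Continuing the search up to |y| = 40 finds no solutions either.
No (x, y) in the scanned range satisfies the equation.

No integer solutions with |y| ≤ 40.


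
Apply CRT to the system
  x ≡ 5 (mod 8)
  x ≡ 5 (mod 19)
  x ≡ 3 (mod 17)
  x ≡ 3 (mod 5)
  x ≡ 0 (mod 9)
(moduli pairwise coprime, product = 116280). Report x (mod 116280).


Product of moduli M = 8 · 19 · 17 · 5 · 9 = 116280.
Merge one congruence at a time:
  Start: x ≡ 5 (mod 8).
  Combine with x ≡ 5 (mod 19); new modulus lcm = 152.
    Write x = 5 + 8·t and substitute into x ≡ 5 (mod 19): 8·t ≡ 5 − 5 = 0 (mod 19).
    The inverse of 8 mod 19 is 12 (since 8·12 = 96 = 5·19 + 1), so t ≡ 12·0 = 0 ≡ 0 (mod 19).
    Then x = 5 + 8·0 = 5, valid modulo lcm(8, 19) = 152: x ≡ 5 (mod 152).
  Combine with x ≡ 3 (mod 17); new modulus lcm = 2584.
    Write x = 5 + 152·t and substitute into x ≡ 3 (mod 17): 152·t ≡ 3 − 5 = -2 (mod 17).
    Reduce coefficients mod 17: 16·t ≡ 15 (mod 17).
    The inverse of 16 mod 17 is 16 (since 16·16 = 256 = 15·17 + 1), so t ≡ 16·15 = 240 ≡ 2 (mod 17).
    Then x = 5 + 152·2 = 309, valid modulo lcm(152, 17) = 2584: x ≡ 309 (mod 2584).
  Combine with x ≡ 3 (mod 5); new modulus lcm = 12920.
    Write x = 309 + 2584·t and substitute into x ≡ 3 (mod 5): 2584·t ≡ 3 − 309 = -306 (mod 5).
    Reduce coefficients mod 5: 4·t ≡ 4 (mod 5).
    The inverse of 4 mod 5 is 4 (since 4·4 = 16 = 3·5 + 1), so t ≡ 4·4 = 16 ≡ 1 (mod 5).
    Then x = 309 + 2584·1 = 2893, valid modulo lcm(2584, 5) = 12920: x ≡ 2893 (mod 12920).
  Combine with x ≡ 0 (mod 9); new modulus lcm = 116280.
    Write x = 2893 + 12920·t and substitute into x ≡ 0 (mod 9): 12920·t ≡ 0 − 2893 = -2893 (mod 9).
    Reduce coefficients mod 9: 5·t ≡ 5 (mod 9).
    The inverse of 5 mod 9 is 2 (since 5·2 = 10 = 1·9 + 1), so t ≡ 2·5 = 10 ≡ 1 (mod 9).
    Then x = 2893 + 12920·1 = 15813, valid modulo lcm(12920, 9) = 116280: x ≡ 15813 (mod 116280).
Verify against each original: 15813 mod 8 = 5, 15813 mod 19 = 5, 15813 mod 17 = 3, 15813 mod 5 = 3, 15813 mod 9 = 0.

x ≡ 15813 (mod 116280).


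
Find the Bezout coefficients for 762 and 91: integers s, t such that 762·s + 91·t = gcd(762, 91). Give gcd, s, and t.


Euclidean algorithm on (762, 91) — divide until remainder is 0:
  762 = 8 · 91 + 34
  91 = 2 · 34 + 23
  34 = 1 · 23 + 11
  23 = 2 · 11 + 1
  11 = 11 · 1 + 0
gcd(762, 91) = 1.
Track Bezout coefficients alongside the remainders: start with r₀ = 762 = a·1 + b·0 (s = 1, t = 0) and r₁ = 91 = a·0 + b·1 (s = 0, t = 1); each new remainder r_{k+1} = r_{k-1} − q_k·r_k inherits s_{k+1} = s_{k-1} − q_k·s_k, t_{k+1} = t_{k-1} − q_k·t_k, so r_k = a·s_k + b·t_k at every step:
  q = 8: r = 34, s = 1 − 8·0 = 1, t = 0 − 8·1 = -8  (check: 762·1 + 91·(-8) = 34)
  q = 2: r = 23, s = 0 − 2·1 = -2, t = 1 − 2·(-8) = 17  (check: 762·(-2) + 91·17 = 23)
  q = 1: r = 11, s = 1 − 1·(-2) = 3, t = -8 − 1·17 = -25  (check: 762·3 + 91·(-25) = 11)
  q = 2: r = 1, s = -2 − 2·3 = -8, t = 17 − 2·(-25) = 67  (check: 762·(-8) + 91·67 = 1)
The row with r = 1 (the gcd) gives the Bezout coefficients s = -8, t = 67.
Result: 762 · (-8) + 91 · (67) = 1.

gcd(762, 91) = 1; s = -8, t = 67 (check: 762·(-8) + 91·67 = 1).


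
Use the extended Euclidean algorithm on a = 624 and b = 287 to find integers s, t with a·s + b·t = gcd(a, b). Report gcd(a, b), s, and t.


Euclidean algorithm on (624, 287) — divide until remainder is 0:
  624 = 2 · 287 + 50
  287 = 5 · 50 + 37
  50 = 1 · 37 + 13
  37 = 2 · 13 + 11
  13 = 1 · 11 + 2
  11 = 5 · 2 + 1
  2 = 2 · 1 + 0
gcd(624, 287) = 1.
Track Bezout coefficients alongside the remainders: start with r₀ = 624 = a·1 + b·0 (s = 1, t = 0) and r₁ = 287 = a·0 + b·1 (s = 0, t = 1); each new remainder r_{k+1} = r_{k-1} − q_k·r_k inherits s_{k+1} = s_{k-1} − q_k·s_k, t_{k+1} = t_{k-1} − q_k·t_k, so r_k = a·s_k + b·t_k at every step:
  q = 2: r = 50, s = 1 − 2·0 = 1, t = 0 − 2·1 = -2  (check: 624·1 + 287·(-2) = 50)
  q = 5: r = 37, s = 0 − 5·1 = -5, t = 1 − 5·(-2) = 11  (check: 624·(-5) + 287·11 = 37)
  q = 1: r = 13, s = 1 − 1·(-5) = 6, t = -2 − 1·11 = -13  (check: 624·6 + 287·(-13) = 13)
  q = 2: r = 11, s = -5 − 2·6 = -17, t = 11 − 2·(-13) = 37  (check: 624·(-17) + 287·37 = 11)
  q = 1: r = 2, s = 6 − 1·(-17) = 23, t = -13 − 1·37 = -50  (check: 624·23 + 287·(-50) = 2)
  q = 5: r = 1, s = -17 − 5·23 = -132, t = 37 − 5·(-50) = 287  (check: 624·(-132) + 287·287 = 1)
The row with r = 1 (the gcd) gives the Bezout coefficients s = -132, t = 287.
Result: 624 · (-132) + 287 · (287) = 1.

gcd(624, 287) = 1; s = -132, t = 287 (check: 624·(-132) + 287·287 = 1).


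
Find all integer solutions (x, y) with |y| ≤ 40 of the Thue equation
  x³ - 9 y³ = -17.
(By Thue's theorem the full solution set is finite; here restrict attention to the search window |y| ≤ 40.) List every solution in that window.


The equation is x³ - 9y³ = -17. For fixed y, x³ = 9·y³ − 17, so a solution requires the RHS to be a perfect cube.
Strategy: iterate y from -40 to 40, compute RHS = 9·y³ − 17, and check whether it is a (positive or negative) perfect cube.
Check small values of y:
  y = 0: RHS = -17 is not a perfect cube.
  y = 1: RHS = -8 = (-2)³ ⇒ x = -2 works.
  y = -1: RHS = -26 is not a perfect cube.
  y = 2: RHS = 55 is not a perfect cube.
  y = -2: RHS = -89 is not a perfect cube.
  y = 3: RHS = 226 is not a perfect cube.
  y = -3: RHS = -260 is not a perfect cube.
Continuing, at y = 25: RHS = 140608 = (52)³ ⇒ x = 52 works.
Searching the remaining y in |y| ≤ 40 finds no further solutions.
Collected solutions: (-2, 1), (52, 25).

Solutions (with |y| ≤ 40): (-2, 1), (52, 25).


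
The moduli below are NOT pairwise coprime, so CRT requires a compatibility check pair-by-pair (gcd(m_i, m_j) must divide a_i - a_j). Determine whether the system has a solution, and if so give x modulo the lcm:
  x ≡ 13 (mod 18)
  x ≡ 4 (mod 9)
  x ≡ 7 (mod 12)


Moduli 18, 9, 12 are not pairwise coprime, so CRT works modulo lcm(m_i) when all pairwise compatibility conditions hold.
Pairwise compatibility: gcd(m_i, m_j) must divide a_i - a_j for every pair.
Merge one congruence at a time:
  Start: x ≡ 13 (mod 18).
  Combine with x ≡ 4 (mod 9): gcd(18, 9) = 9; 4 - 13 = -9, which IS divisible by 9, so compatible.
    Write x = 13 + 18·t and substitute into x ≡ 4 (mod 9): 18·t ≡ 4 − 13 = -9 (mod 9).
    Divide the congruence (and modulus) by g = 9: 2·t ≡ -1 (mod 1).
    Modulo 1 every t works; take t = 0.
    Then x = 13 + 18·0 = 13, valid modulo lcm(18, 9) = 18: x ≡ 13 (mod 18).
  Combine with x ≡ 7 (mod 12): gcd(18, 12) = 6; 7 - 13 = -6, which IS divisible by 6, so compatible.
    Write x = 13 + 18·t and substitute into x ≡ 7 (mod 12): 18·t ≡ 7 − 13 = -6 (mod 12).
    Divide the congruence (and modulus) by g = 6: 3·t ≡ -1 (mod 2).
    Reduce coefficients mod 2: 1·t ≡ 1 (mod 2).
    So t ≡ 1 (mod 2).
    Then x = 13 + 18·1 = 31, valid modulo lcm(18, 12) = 36: x ≡ 31 (mod 36).
Verify: 31 mod 18 = 13, 31 mod 9 = 4, 31 mod 12 = 7.

x ≡ 31 (mod 36).


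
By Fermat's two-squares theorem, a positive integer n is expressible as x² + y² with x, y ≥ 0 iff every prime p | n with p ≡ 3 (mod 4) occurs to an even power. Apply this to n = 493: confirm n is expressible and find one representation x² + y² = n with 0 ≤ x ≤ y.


Step 1: Factor n = 493 = 17 · 29.
Step 2: Check the mod-4 condition on each prime factor: 17 ≡ 1 (mod 4), exponent 1; 29 ≡ 1 (mod 4), exponent 1.
All primes ≡ 3 (mod 4) appear to even exponent (or don't appear), so by the two-squares theorem n IS expressible as a sum of two squares.
Step 3: Build a representation. Here n = 17 · 29 is a product of primes ≡ 1 (mod 4). Each prime p ≡ 1 (mod 4) is itself a sum of two squares; find a² by testing p − a² for a perfect square:
  17: 17 − 1² = 16 = 4² ⇒ 17 = 1² + 4².
  29: 29 − 1² = 28, 29 − 2² = 25 = 5² ⇒ 29 = 2² + 5².
  Combine using the Brahmagupta–Fibonacci identity (a² + b²)(c² + d²) = (ac − bd)² + (ad + bc)² = (ac + bd)² + (ad − bc)²:
  17 · 29 = 493: from (1² + 4²)(2² + 5²), take (1·2 − 4·5, 1·5 + 4·2) = (2 − 20, 5 + 8) = (-18, 13); dropping signs (only squares matter) gives (18, 13); check 18² + 13² = 324 + 169 = 493 ✓.
Step 4: Order so x ≤ y and verify: 13² + 18² = 169 + 324 = 493 = n. ✓

n = 493 = 13² + 18² (one valid representation with x ≤ y).


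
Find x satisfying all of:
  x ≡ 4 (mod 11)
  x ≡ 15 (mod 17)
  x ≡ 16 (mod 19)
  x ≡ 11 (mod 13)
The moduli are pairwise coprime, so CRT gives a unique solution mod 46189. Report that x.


Product of moduli M = 11 · 17 · 19 · 13 = 46189.
Merge one congruence at a time:
  Start: x ≡ 4 (mod 11).
  Combine with x ≡ 15 (mod 17); new modulus lcm = 187.
    Write x = 4 + 11·t and substitute into x ≡ 15 (mod 17): 11·t ≡ 15 − 4 = 11 (mod 17).
    The inverse of 11 mod 17 is 14 (since 11·14 = 154 = 9·17 + 1), so t ≡ 14·11 = 154 ≡ 1 (mod 17).
    Then x = 4 + 11·1 = 15, valid modulo lcm(11, 17) = 187: x ≡ 15 (mod 187).
  Combine with x ≡ 16 (mod 19); new modulus lcm = 3553.
    Write x = 15 + 187·t and substitute into x ≡ 16 (mod 19): 187·t ≡ 16 − 15 = 1 (mod 19).
    Reduce coefficients mod 19: 16·t ≡ 1 (mod 19).
    The inverse of 16 mod 19 is 6 (since 16·6 = 96 = 5·19 + 1), so t ≡ 6·1 = 6 ≡ 6 (mod 19).
    Then x = 15 + 187·6 = 1137, valid modulo lcm(187, 19) = 3553: x ≡ 1137 (mod 3553).
  Combine with x ≡ 11 (mod 13); new modulus lcm = 46189.
    Write x = 1137 + 3553·t and substitute into x ≡ 11 (mod 13): 3553·t ≡ 11 − 1137 = -1126 (mod 13).
    Reduce coefficients mod 13: 4·t ≡ 5 (mod 13).
    The inverse of 4 mod 13 is 10 (since 4·10 = 40 = 3·13 + 1), so t ≡ 10·5 = 50 ≡ 11 (mod 13).
    Then x = 1137 + 3553·11 = 40220, valid modulo lcm(3553, 13) = 46189: x ≡ 40220 (mod 46189).
Verify against each original: 40220 mod 11 = 4, 40220 mod 17 = 15, 40220 mod 19 = 16, 40220 mod 13 = 11.

x ≡ 40220 (mod 46189).


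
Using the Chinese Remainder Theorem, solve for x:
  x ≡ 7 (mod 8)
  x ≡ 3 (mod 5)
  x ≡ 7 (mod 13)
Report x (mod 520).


Moduli 8, 5, 13 are pairwise coprime; by CRT there is a unique solution modulo M = 8 · 5 · 13 = 520.
Solve pairwise, accumulating the modulus:
  Start with x ≡ 7 (mod 8).
  Combine with x ≡ 3 (mod 5): since gcd(8, 5) = 1, we get a unique residue mod 40.
    Write x = 7 + 8·t and substitute into x ≡ 3 (mod 5): 8·t ≡ 3 − 7 = -4 (mod 5).
    Reduce coefficients mod 5: 3·t ≡ 1 (mod 5).
    The inverse of 3 mod 5 is 2 (since 3·2 = 6 = 1·5 + 1), so t ≡ 2·1 = 2 ≡ 2 (mod 5).
    Then x = 7 + 8·2 = 23, valid modulo lcm(8, 5) = 40: x ≡ 23 (mod 40).
  Combine with x ≡ 7 (mod 13): since gcd(40, 13) = 1, we get a unique residue mod 520.
    Write x = 23 + 40·t and substitute into x ≡ 7 (mod 13): 40·t ≡ 7 − 23 = -16 (mod 13).
    Reduce coefficients mod 13: 1·t ≡ 10 (mod 13).
    So t ≡ 10 (mod 13).
    Then x = 23 + 40·10 = 423, valid modulo lcm(40, 13) = 520: x ≡ 423 (mod 520).
Verify: 423 mod 8 = 7 ✓, 423 mod 5 = 3 ✓, 423 mod 13 = 7 ✓.

x ≡ 423 (mod 520).


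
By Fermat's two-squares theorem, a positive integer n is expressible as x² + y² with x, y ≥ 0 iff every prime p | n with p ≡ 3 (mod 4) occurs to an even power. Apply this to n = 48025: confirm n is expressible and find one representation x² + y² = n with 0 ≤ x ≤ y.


Step 1: Factor n = 48025 = 5^2 · 17 · 113.
Step 2: Check the mod-4 condition on each prime factor: 5 ≡ 1 (mod 4), exponent 2; 17 ≡ 1 (mod 4), exponent 1; 113 ≡ 1 (mod 4), exponent 1.
All primes ≡ 3 (mod 4) appear to even exponent (or don't appear), so by the two-squares theorem n IS expressible as a sum of two squares.
Step 3: Build a representation. Group n = k² · m with k = 5 and m = 17 · 113 = 1921 (a product of primes ≡ 1 (mod 4)); a representation of m scales to one of n via (k·x)² + (k·y)² = k²(x² + y²). Each prime p ≡ 1 (mod 4) is itself a sum of two squares; find a² by testing p − a² for a perfect square:
  17: 17 − 1² = 16 = 4² ⇒ 17 = 1² + 4².
  113: 113 − 1² = 112, 113 − 2² = 109, 113 − 3² = 104, 113 − 4² = 97, 113 − 5² = 88, 113 − 6² = 77, 113 − 7² = 64 = 8² ⇒ 113 = 7² + 8².
  Combine using the Brahmagupta–Fibonacci identity (a² + b²)(c² + d²) = (ac − bd)² + (ad + bc)² = (ac + bd)² + (ad − bc)²:
  17 · 113 = 1921: from (1² + 4²)(7² + 8²), take (1·7 − 4·8, 1·8 + 4·7) = (7 − 32, 8 + 28) = (-25, 36); dropping signs (only squares matter) gives (25, 36); check 25² + 36² = 625 + 1296 = 1921 ✓.
  Scale by k = 5: (5·25, 5·36) = (125, 180).
Step 4: Order so x ≤ y and verify: 125² + 180² = 15625 + 32400 = 48025 = n. ✓

n = 48025 = 125² + 180² (one valid representation with x ≤ y).


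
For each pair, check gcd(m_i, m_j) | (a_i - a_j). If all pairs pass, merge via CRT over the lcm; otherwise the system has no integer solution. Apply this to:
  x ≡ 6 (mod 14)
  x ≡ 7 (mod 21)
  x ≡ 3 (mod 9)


Moduli 14, 21, 9 are not pairwise coprime, so CRT works modulo lcm(m_i) when all pairwise compatibility conditions hold.
Pairwise compatibility: gcd(m_i, m_j) must divide a_i - a_j for every pair.
Merge one congruence at a time:
  Start: x ≡ 6 (mod 14).
  Combine with x ≡ 7 (mod 21): gcd(14, 21) = 7, and 7 - 6 = 1 is NOT divisible by 7.
    ⇒ system is inconsistent (no integer solution).

No solution (the system is inconsistent).


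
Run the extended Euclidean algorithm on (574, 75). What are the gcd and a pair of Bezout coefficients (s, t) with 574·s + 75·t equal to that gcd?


Euclidean algorithm on (574, 75) — divide until remainder is 0:
  574 = 7 · 75 + 49
  75 = 1 · 49 + 26
  49 = 1 · 26 + 23
  26 = 1 · 23 + 3
  23 = 7 · 3 + 2
  3 = 1 · 2 + 1
  2 = 2 · 1 + 0
gcd(574, 75) = 1.
Track Bezout coefficients alongside the remainders: start with r₀ = 574 = a·1 + b·0 (s = 1, t = 0) and r₁ = 75 = a·0 + b·1 (s = 0, t = 1); each new remainder r_{k+1} = r_{k-1} − q_k·r_k inherits s_{k+1} = s_{k-1} − q_k·s_k, t_{k+1} = t_{k-1} − q_k·t_k, so r_k = a·s_k + b·t_k at every step:
  q = 7: r = 49, s = 1 − 7·0 = 1, t = 0 − 7·1 = -7  (check: 574·1 + 75·(-7) = 49)
  q = 1: r = 26, s = 0 − 1·1 = -1, t = 1 − 1·(-7) = 8  (check: 574·(-1) + 75·8 = 26)
  q = 1: r = 23, s = 1 − 1·(-1) = 2, t = -7 − 1·8 = -15  (check: 574·2 + 75·(-15) = 23)
  q = 1: r = 3, s = -1 − 1·2 = -3, t = 8 − 1·(-15) = 23  (check: 574·(-3) + 75·23 = 3)
  q = 7: r = 2, s = 2 − 7·(-3) = 23, t = -15 − 7·23 = -176  (check: 574·23 + 75·(-176) = 2)
  q = 1: r = 1, s = -3 − 1·23 = -26, t = 23 − 1·(-176) = 199  (check: 574·(-26) + 75·199 = 1)
The row with r = 1 (the gcd) gives the Bezout coefficients s = -26, t = 199.
Result: 574 · (-26) + 75 · (199) = 1.

gcd(574, 75) = 1; s = -26, t = 199 (check: 574·(-26) + 75·199 = 1).


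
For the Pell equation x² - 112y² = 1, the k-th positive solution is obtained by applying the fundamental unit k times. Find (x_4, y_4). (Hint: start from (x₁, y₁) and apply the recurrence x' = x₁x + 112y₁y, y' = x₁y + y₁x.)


Step 1: Find the fundamental solution (x₁, y₁) of x² - 112y² = 1.
  Expand √112 as a continued fraction. a₀ = ⌊√112⌋ = 10; iterate m_{k+1} = d_k·a_k − m_k, d_{k+1} = (112 − m_{k+1}²)/d_k, a_{k+1} = ⌊(a₀ + m_{k+1})/d_{k+1}⌋ (starting m₀ = 0, d₀ = 1), with convergents p_k = a_k·p_{k-1} + p_{k-2}, q_k = a_k·q_{k-1} + q_{k-2} (p₋₁ = 1, q₋₁ = 0):
  k = 0: a₀ = 10; p₀/q₀ = 10/1; p₀² − 112·q₀² = 100 − 112 = -12.
  k = 1: m = 10, d = 12, a = ⌊(10 + 10)/12⌋ = 1; p/q = (1·10 + 1)/(1·1 + 0) = 11/1; p² − 112·q² = 121 − 112 = 9.
  k = 2: m = 2, d = 9, a = ⌊(10 + 2)/9⌋ = 1; p/q = (1·11 + 10)/(1·1 + 1) = 21/2; p² − 112·q² = 441 − 448 = -7.
  k = 3: m = 7, d = 7, a = ⌊(10 + 7)/7⌋ = 2; p/q = (2·21 + 11)/(2·2 + 1) = 53/5; p² − 112·q² = 2809 − 2800 = 9.
  k = 4: m = 7, d = 9, a = ⌊(10 + 7)/9⌋ = 1; p/q = (1·53 + 21)/(1·5 + 2) = 74/7; p² − 112·q² = 5476 − 5488 = -12.
  k = 5: m = 2, d = 12, a = ⌊(10 + 2)/12⌋ = 1; p/q = (1·74 + 53)/(1·7 + 5) = 127/12; p² − 112·q² = 16129 − 16128 = 1.
  The first convergent with p² − 112·q² = 1 gives the fundamental solution (x₁, y₁) = (127, 12).
Step 2: Apply the recurrence (x_{n+1}, y_{n+1}) = (x₁x_n + 112y₁y_n, x₁y_n + y₁x_n) repeatedly.
  From (x_1, y_1) = (127, 12): x_2 = 127·127 + 112·12·12 = 32257; y_2 = 127·12 + 12·127 = 3048.
  From (x_2, y_2) = (32257, 3048): x_3 = 127·32257 + 112·12·3048 = 8193151; y_3 = 127·3048 + 12·32257 = 774180.
  From (x_3, y_3) = (8193151, 774180): x_4 = 127·8193151 + 112·12·774180 = 2081028097; y_4 = 127·774180 + 12·8193151 = 196638672.
Step 3: Verify x_4² - 112·y_4² = 4330677940503441409 - 4330677940503441408 = 1 (should be 1). ✓

(x_1, y_1) = (127, 12); (x_4, y_4) = (2081028097, 196638672).


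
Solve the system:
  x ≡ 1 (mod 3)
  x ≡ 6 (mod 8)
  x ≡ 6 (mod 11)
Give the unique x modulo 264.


Moduli 3, 8, 11 are pairwise coprime; by CRT there is a unique solution modulo M = 3 · 8 · 11 = 264.
Solve pairwise, accumulating the modulus:
  Start with x ≡ 1 (mod 3).
  Combine with x ≡ 6 (mod 8): since gcd(3, 8) = 1, we get a unique residue mod 24.
    Write x = 1 + 3·t and substitute into x ≡ 6 (mod 8): 3·t ≡ 6 − 1 = 5 (mod 8).
    The inverse of 3 mod 8 is 3 (since 3·3 = 9 = 1·8 + 1), so t ≡ 3·5 = 15 ≡ 7 (mod 8).
    Then x = 1 + 3·7 = 22, valid modulo lcm(3, 8) = 24: x ≡ 22 (mod 24).
  Combine with x ≡ 6 (mod 11): since gcd(24, 11) = 1, we get a unique residue mod 264.
    Write x = 22 + 24·t and substitute into x ≡ 6 (mod 11): 24·t ≡ 6 − 22 = -16 (mod 11).
    Reduce coefficients mod 11: 2·t ≡ 6 (mod 11).
    The inverse of 2 mod 11 is 6 (since 2·6 = 12 = 1·11 + 1), so t ≡ 6·6 = 36 ≡ 3 (mod 11).
    Then x = 22 + 24·3 = 94, valid modulo lcm(24, 11) = 264: x ≡ 94 (mod 264).
Verify: 94 mod 3 = 1 ✓, 94 mod 8 = 6 ✓, 94 mod 11 = 6 ✓.

x ≡ 94 (mod 264).


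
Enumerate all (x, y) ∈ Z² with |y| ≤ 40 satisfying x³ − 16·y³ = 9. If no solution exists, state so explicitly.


The equation is x³ - 16y³ = 9. For fixed y, x³ = 16·y³ + 9, so a solution requires the RHS to be a perfect cube.
Strategy: iterate y from -40 to 40, compute RHS = 16·y³ + 9, and check whether it is a (positive or negative) perfect cube.
Check small values of y:
  y = 0: RHS = 9 is not a perfect cube.
  y = 1: RHS = 25 is not a perfect cube.
  y = -1: RHS = -7 is not a perfect cube.
  y = 2: RHS = 137 is not a perfect cube.
  y = -2: RHS = -119 is not a perfect cube.
  y = 3: RHS = 441 is not a perfect cube.
  y = -3: RHS = -423 is not a perfect cube.
Continuing the search up to |y| = 40 finds no solutions either.
No (x, y) in the scanned range satisfies the equation.

No integer solutions with |y| ≤ 40.


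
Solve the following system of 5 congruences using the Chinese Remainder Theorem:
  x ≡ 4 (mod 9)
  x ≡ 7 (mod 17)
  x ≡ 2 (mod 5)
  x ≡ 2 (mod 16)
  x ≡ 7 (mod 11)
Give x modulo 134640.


Product of moduli M = 9 · 17 · 5 · 16 · 11 = 134640.
Merge one congruence at a time:
  Start: x ≡ 4 (mod 9).
  Combine with x ≡ 7 (mod 17); new modulus lcm = 153.
    Write x = 4 + 9·t and substitute into x ≡ 7 (mod 17): 9·t ≡ 7 − 4 = 3 (mod 17).
    The inverse of 9 mod 17 is 2 (since 9·2 = 18 = 1·17 + 1), so t ≡ 2·3 = 6 ≡ 6 (mod 17).
    Then x = 4 + 9·6 = 58, valid modulo lcm(9, 17) = 153: x ≡ 58 (mod 153).
  Combine with x ≡ 2 (mod 5); new modulus lcm = 765.
    Write x = 58 + 153·t and substitute into x ≡ 2 (mod 5): 153·t ≡ 2 − 58 = -56 (mod 5).
    Reduce coefficients mod 5: 3·t ≡ 4 (mod 5).
    The inverse of 3 mod 5 is 2 (since 3·2 = 6 = 1·5 + 1), so t ≡ 2·4 = 8 ≡ 3 (mod 5).
    Then x = 58 + 153·3 = 517, valid modulo lcm(153, 5) = 765: x ≡ 517 (mod 765).
  Combine with x ≡ 2 (mod 16); new modulus lcm = 12240.
    Write x = 517 + 765·t and substitute into x ≡ 2 (mod 16): 765·t ≡ 2 − 517 = -515 (mod 16).
    Reduce coefficients mod 16: 13·t ≡ 13 (mod 16).
    The inverse of 13 mod 16 is 5 (since 13·5 = 65 = 4·16 + 1), so t ≡ 5·13 = 65 ≡ 1 (mod 16).
    Then x = 517 + 765·1 = 1282, valid modulo lcm(765, 16) = 12240: x ≡ 1282 (mod 12240).
  Combine with x ≡ 7 (mod 11); new modulus lcm = 134640.
    Write x = 1282 + 12240·t and substitute into x ≡ 7 (mod 11): 12240·t ≡ 7 − 1282 = -1275 (mod 11).
    Reduce coefficients mod 11: 8·t ≡ 1 (mod 11).
    The inverse of 8 mod 11 is 7 (since 8·7 = 56 = 5·11 + 1), so t ≡ 7·1 = 7 ≡ 7 (mod 11).
    Then x = 1282 + 12240·7 = 86962, valid modulo lcm(12240, 11) = 134640: x ≡ 86962 (mod 134640).
Verify against each original: 86962 mod 9 = 4, 86962 mod 17 = 7, 86962 mod 5 = 2, 86962 mod 16 = 2, 86962 mod 11 = 7.

x ≡ 86962 (mod 134640).


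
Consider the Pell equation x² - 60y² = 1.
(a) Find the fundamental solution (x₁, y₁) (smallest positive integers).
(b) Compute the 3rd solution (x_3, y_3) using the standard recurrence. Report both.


Step 1: Find the fundamental solution (x₁, y₁) of x² - 60y² = 1.
  Expand √60 as a continued fraction. a₀ = ⌊√60⌋ = 7; iterate m_{k+1} = d_k·a_k − m_k, d_{k+1} = (60 − m_{k+1}²)/d_k, a_{k+1} = ⌊(a₀ + m_{k+1})/d_{k+1}⌋ (starting m₀ = 0, d₀ = 1), with convergents p_k = a_k·p_{k-1} + p_{k-2}, q_k = a_k·q_{k-1} + q_{k-2} (p₋₁ = 1, q₋₁ = 0):
  k = 0: a₀ = 7; p₀/q₀ = 7/1; p₀² − 60·q₀² = 49 − 60 = -11.
  k = 1: m = 7, d = 11, a = ⌊(7 + 7)/11⌋ = 1; p/q = (1·7 + 1)/(1·1 + 0) = 8/1; p² − 60·q² = 64 − 60 = 4.
  k = 2: m = 4, d = 4, a = ⌊(7 + 4)/4⌋ = 2; p/q = (2·8 + 7)/(2·1 + 1) = 23/3; p² − 60·q² = 529 − 540 = -11.
  k = 3: m = 4, d = 11, a = ⌊(7 + 4)/11⌋ = 1; p/q = (1·23 + 8)/(1·3 + 1) = 31/4; p² − 60·q² = 961 − 960 = 1.
  The first convergent with p² − 60·q² = 1 gives the fundamental solution (x₁, y₁) = (31, 4).
Step 2: Apply the recurrence (x_{n+1}, y_{n+1}) = (x₁x_n + 60y₁y_n, x₁y_n + y₁x_n) repeatedly.
  From (x_1, y_1) = (31, 4): x_2 = 31·31 + 60·4·4 = 1921; y_2 = 31·4 + 4·31 = 248.
  From (x_2, y_2) = (1921, 248): x_3 = 31·1921 + 60·4·248 = 119071; y_3 = 31·248 + 4·1921 = 15372.
Step 3: Verify x_3² - 60·y_3² = 14177903041 - 14177903040 = 1 (should be 1). ✓

(x_1, y_1) = (31, 4); (x_3, y_3) = (119071, 15372).


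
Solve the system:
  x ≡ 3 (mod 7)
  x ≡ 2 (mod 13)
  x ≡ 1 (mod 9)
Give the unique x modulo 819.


Moduli 7, 13, 9 are pairwise coprime; by CRT there is a unique solution modulo M = 7 · 13 · 9 = 819.
Solve pairwise, accumulating the modulus:
  Start with x ≡ 3 (mod 7).
  Combine with x ≡ 2 (mod 13): since gcd(7, 13) = 1, we get a unique residue mod 91.
    Write x = 3 + 7·t and substitute into x ≡ 2 (mod 13): 7·t ≡ 2 − 3 = -1 (mod 13).
    Reduce coefficients mod 13: 7·t ≡ 12 (mod 13).
    The inverse of 7 mod 13 is 2 (since 7·2 = 14 = 1·13 + 1), so t ≡ 2·12 = 24 ≡ 11 (mod 13).
    Then x = 3 + 7·11 = 80, valid modulo lcm(7, 13) = 91: x ≡ 80 (mod 91).
  Combine with x ≡ 1 (mod 9): since gcd(91, 9) = 1, we get a unique residue mod 819.
    Write x = 80 + 91·t and substitute into x ≡ 1 (mod 9): 91·t ≡ 1 − 80 = -79 (mod 9).
    Reduce coefficients mod 9: 1·t ≡ 2 (mod 9).
    So t ≡ 2 (mod 9).
    Then x = 80 + 91·2 = 262, valid modulo lcm(91, 9) = 819: x ≡ 262 (mod 819).
Verify: 262 mod 7 = 3 ✓, 262 mod 13 = 2 ✓, 262 mod 9 = 1 ✓.

x ≡ 262 (mod 819).


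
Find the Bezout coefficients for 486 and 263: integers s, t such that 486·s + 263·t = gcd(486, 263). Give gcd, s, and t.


Euclidean algorithm on (486, 263) — divide until remainder is 0:
  486 = 1 · 263 + 223
  263 = 1 · 223 + 40
  223 = 5 · 40 + 23
  40 = 1 · 23 + 17
  23 = 1 · 17 + 6
  17 = 2 · 6 + 5
  6 = 1 · 5 + 1
  5 = 5 · 1 + 0
gcd(486, 263) = 1.
Track Bezout coefficients alongside the remainders: start with r₀ = 486 = a·1 + b·0 (s = 1, t = 0) and r₁ = 263 = a·0 + b·1 (s = 0, t = 1); each new remainder r_{k+1} = r_{k-1} − q_k·r_k inherits s_{k+1} = s_{k-1} − q_k·s_k, t_{k+1} = t_{k-1} − q_k·t_k, so r_k = a·s_k + b·t_k at every step:
  q = 1: r = 223, s = 1 − 1·0 = 1, t = 0 − 1·1 = -1  (check: 486·1 + 263·(-1) = 223)
  q = 1: r = 40, s = 0 − 1·1 = -1, t = 1 − 1·(-1) = 2  (check: 486·(-1) + 263·2 = 40)
  q = 5: r = 23, s = 1 − 5·(-1) = 6, t = -1 − 5·2 = -11  (check: 486·6 + 263·(-11) = 23)
  q = 1: r = 17, s = -1 − 1·6 = -7, t = 2 − 1·(-11) = 13  (check: 486·(-7) + 263·13 = 17)
  q = 1: r = 6, s = 6 − 1·(-7) = 13, t = -11 − 1·13 = -24  (check: 486·13 + 263·(-24) = 6)
  q = 2: r = 5, s = -7 − 2·13 = -33, t = 13 − 2·(-24) = 61  (check: 486·(-33) + 263·61 = 5)
  q = 1: r = 1, s = 13 − 1·(-33) = 46, t = -24 − 1·61 = -85  (check: 486·46 + 263·(-85) = 1)
The row with r = 1 (the gcd) gives the Bezout coefficients s = 46, t = -85.
Result: 486 · (46) + 263 · (-85) = 1.

gcd(486, 263) = 1; s = 46, t = -85 (check: 486·46 + 263·(-85) = 1).


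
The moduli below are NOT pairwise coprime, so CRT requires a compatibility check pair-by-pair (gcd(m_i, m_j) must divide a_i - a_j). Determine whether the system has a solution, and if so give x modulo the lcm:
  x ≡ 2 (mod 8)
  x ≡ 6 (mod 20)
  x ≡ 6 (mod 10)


Moduli 8, 20, 10 are not pairwise coprime, so CRT works modulo lcm(m_i) when all pairwise compatibility conditions hold.
Pairwise compatibility: gcd(m_i, m_j) must divide a_i - a_j for every pair.
Merge one congruence at a time:
  Start: x ≡ 2 (mod 8).
  Combine with x ≡ 6 (mod 20): gcd(8, 20) = 4; 6 - 2 = 4, which IS divisible by 4, so compatible.
    Write x = 2 + 8·t and substitute into x ≡ 6 (mod 20): 8·t ≡ 6 − 2 = 4 (mod 20).
    Divide the congruence (and modulus) by g = 4: 2·t ≡ 1 (mod 5).
    The inverse of 2 mod 5 is 3 (since 2·3 = 6 = 1·5 + 1), so t ≡ 3·1 = 3 ≡ 3 (mod 5).
    Then x = 2 + 8·3 = 26, valid modulo lcm(8, 20) = 40: x ≡ 26 (mod 40).
  Combine with x ≡ 6 (mod 10): gcd(40, 10) = 10; 6 - 26 = -20, which IS divisible by 10, so compatible.
    Write x = 26 + 40·t and substitute into x ≡ 6 (mod 10): 40·t ≡ 6 − 26 = -20 (mod 10).
    Divide the congruence (and modulus) by g = 10: 4·t ≡ -2 (mod 1).
    Modulo 1 every t works; take t = 0.
    Then x = 26 + 40·0 = 26, valid modulo lcm(40, 10) = 40: x ≡ 26 (mod 40).
Verify: 26 mod 8 = 2, 26 mod 20 = 6, 26 mod 10 = 6.

x ≡ 26 (mod 40).


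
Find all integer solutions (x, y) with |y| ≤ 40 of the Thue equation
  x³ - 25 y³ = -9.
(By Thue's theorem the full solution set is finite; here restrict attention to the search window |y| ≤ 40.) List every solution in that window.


The equation is x³ - 25y³ = -9. For fixed y, x³ = 25·y³ − 9, so a solution requires the RHS to be a perfect cube.
Strategy: iterate y from -40 to 40, compute RHS = 25·y³ − 9, and check whether it is a (positive or negative) perfect cube.
Check small values of y:
  y = 0: RHS = -9 is not a perfect cube.
  y = 1: RHS = 16 is not a perfect cube.
  y = -1: RHS = -34 is not a perfect cube.
  y = 2: RHS = 191 is not a perfect cube.
  y = -2: RHS = -209 is not a perfect cube.
  y = 3: RHS = 666 is not a perfect cube.
  y = -3: RHS = -684 is not a perfect cube.
Continuing the search up to |y| = 40 finds no solutions either.
No (x, y) in the scanned range satisfies the equation.

No integer solutions with |y| ≤ 40.


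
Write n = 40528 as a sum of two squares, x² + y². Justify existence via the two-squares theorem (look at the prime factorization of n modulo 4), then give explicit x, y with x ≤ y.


Step 1: Factor n = 40528 = 2^4 · 17 · 149.
Step 2: Check the mod-4 condition on each prime factor: 2 = 2 (special); 17 ≡ 1 (mod 4), exponent 1; 149 ≡ 1 (mod 4), exponent 1.
All primes ≡ 3 (mod 4) appear to even exponent (or don't appear), so by the two-squares theorem n IS expressible as a sum of two squares.
Step 3: Build a representation. Group n = k² · m with k = 4 and m = 17 · 149 = 2533 (a product of primes ≡ 1 (mod 4)); a representation of m scales to one of n via (k·x)² + (k·y)² = k²(x² + y²). Each prime p ≡ 1 (mod 4) is itself a sum of two squares; find a² by testing p − a² for a perfect square:
  17: 17 − 1² = 16 = 4² ⇒ 17 = 1² + 4².
  149: 149 − 1² = 148, 149 − 2² = 145, 149 − 3² = 140, 149 − 4² = 133, 149 − 5² = 124, 149 − 6² = 113, 149 − 7² = 100 = 10² ⇒ 149 = 7² + 10².
  Combine using the Brahmagupta–Fibonacci identity (a² + b²)(c² + d²) = (ac − bd)² + (ad + bc)² = (ac + bd)² + (ad − bc)²:
  17 · 149 = 2533: from (1² + 4²)(7² + 10²), take (1·7 − 4·10, 1·10 + 4·7) = (7 − 40, 10 + 28) = (-33, 38); dropping signs (only squares matter) gives (33, 38); check 33² + 38² = 1089 + 1444 = 2533 ✓.
  Scale by k = 4: (4·33, 4·38) = (132, 152).
Step 4: Order so x ≤ y and verify: 132² + 152² = 17424 + 23104 = 40528 = n. ✓

n = 40528 = 132² + 152² (one valid representation with x ≤ y).


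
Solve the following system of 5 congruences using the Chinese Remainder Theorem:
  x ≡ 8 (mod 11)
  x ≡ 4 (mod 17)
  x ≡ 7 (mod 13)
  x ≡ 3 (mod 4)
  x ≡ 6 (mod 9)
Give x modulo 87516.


Product of moduli M = 11 · 17 · 13 · 4 · 9 = 87516.
Merge one congruence at a time:
  Start: x ≡ 8 (mod 11).
  Combine with x ≡ 4 (mod 17); new modulus lcm = 187.
    Write x = 8 + 11·t and substitute into x ≡ 4 (mod 17): 11·t ≡ 4 − 8 = -4 (mod 17).
    Reduce coefficients mod 17: 11·t ≡ 13 (mod 17).
    The inverse of 11 mod 17 is 14 (since 11·14 = 154 = 9·17 + 1), so t ≡ 14·13 = 182 ≡ 12 (mod 17).
    Then x = 8 + 11·12 = 140, valid modulo lcm(11, 17) = 187: x ≡ 140 (mod 187).
  Combine with x ≡ 7 (mod 13); new modulus lcm = 2431.
    Write x = 140 + 187·t and substitute into x ≡ 7 (mod 13): 187·t ≡ 7 − 140 = -133 (mod 13).
    Reduce coefficients mod 13: 5·t ≡ 10 (mod 13).
    The inverse of 5 mod 13 is 8 (since 5·8 = 40 = 3·13 + 1), so t ≡ 8·10 = 80 ≡ 2 (mod 13).
    Then x = 140 + 187·2 = 514, valid modulo lcm(187, 13) = 2431: x ≡ 514 (mod 2431).
  Combine with x ≡ 3 (mod 4); new modulus lcm = 9724.
    Write x = 514 + 2431·t and substitute into x ≡ 3 (mod 4): 2431·t ≡ 3 − 514 = -511 (mod 4).
    Reduce coefficients mod 4: 3·t ≡ 1 (mod 4).
    The inverse of 3 mod 4 is 3 (since 3·3 = 9 = 2·4 + 1), so t ≡ 3·1 = 3 ≡ 3 (mod 4).
    Then x = 514 + 2431·3 = 7807, valid modulo lcm(2431, 4) = 9724: x ≡ 7807 (mod 9724).
  Combine with x ≡ 6 (mod 9); new modulus lcm = 87516.
    Write x = 7807 + 9724·t and substitute into x ≡ 6 (mod 9): 9724·t ≡ 6 − 7807 = -7801 (mod 9).
    Reduce coefficients mod 9: 4·t ≡ 2 (mod 9).
    The inverse of 4 mod 9 is 7 (since 4·7 = 28 = 3·9 + 1), so t ≡ 7·2 = 14 ≡ 5 (mod 9).
    Then x = 7807 + 9724·5 = 56427, valid modulo lcm(9724, 9) = 87516: x ≡ 56427 (mod 87516).
Verify against each original: 56427 mod 11 = 8, 56427 mod 17 = 4, 56427 mod 13 = 7, 56427 mod 4 = 3, 56427 mod 9 = 6.

x ≡ 56427 (mod 87516).


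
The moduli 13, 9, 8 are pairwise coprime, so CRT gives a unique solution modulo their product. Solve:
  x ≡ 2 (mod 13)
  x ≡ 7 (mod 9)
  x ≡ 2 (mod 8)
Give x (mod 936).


Moduli 13, 9, 8 are pairwise coprime; by CRT there is a unique solution modulo M = 13 · 9 · 8 = 936.
Solve pairwise, accumulating the modulus:
  Start with x ≡ 2 (mod 13).
  Combine with x ≡ 7 (mod 9): since gcd(13, 9) = 1, we get a unique residue mod 117.
    Write x = 2 + 13·t and substitute into x ≡ 7 (mod 9): 13·t ≡ 7 − 2 = 5 (mod 9).
    Reduce coefficients mod 9: 4·t ≡ 5 (mod 9).
    The inverse of 4 mod 9 is 7 (since 4·7 = 28 = 3·9 + 1), so t ≡ 7·5 = 35 ≡ 8 (mod 9).
    Then x = 2 + 13·8 = 106, valid modulo lcm(13, 9) = 117: x ≡ 106 (mod 117).
  Combine with x ≡ 2 (mod 8): since gcd(117, 8) = 1, we get a unique residue mod 936.
    Write x = 106 + 117·t and substitute into x ≡ 2 (mod 8): 117·t ≡ 2 − 106 = -104 (mod 8).
    Reduce coefficients mod 8: 5·t ≡ 0 (mod 8).
    The inverse of 5 mod 8 is 5 (since 5·5 = 25 = 3·8 + 1), so t ≡ 5·0 = 0 ≡ 0 (mod 8).
    Then x = 106 + 117·0 = 106, valid modulo lcm(117, 8) = 936: x ≡ 106 (mod 936).
Verify: 106 mod 13 = 2 ✓, 106 mod 9 = 7 ✓, 106 mod 8 = 2 ✓.

x ≡ 106 (mod 936).


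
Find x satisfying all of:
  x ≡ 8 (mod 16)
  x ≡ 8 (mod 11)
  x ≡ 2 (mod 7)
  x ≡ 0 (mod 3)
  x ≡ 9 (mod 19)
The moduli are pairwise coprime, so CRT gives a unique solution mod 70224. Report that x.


Product of moduli M = 16 · 11 · 7 · 3 · 19 = 70224.
Merge one congruence at a time:
  Start: x ≡ 8 (mod 16).
  Combine with x ≡ 8 (mod 11); new modulus lcm = 176.
    Write x = 8 + 16·t and substitute into x ≡ 8 (mod 11): 16·t ≡ 8 − 8 = 0 (mod 11).
    Reduce coefficients mod 11: 5·t ≡ 0 (mod 11).
    The inverse of 5 mod 11 is 9 (since 5·9 = 45 = 4·11 + 1), so t ≡ 9·0 = 0 ≡ 0 (mod 11).
    Then x = 8 + 16·0 = 8, valid modulo lcm(16, 11) = 176: x ≡ 8 (mod 176).
  Combine with x ≡ 2 (mod 7); new modulus lcm = 1232.
    Write x = 8 + 176·t and substitute into x ≡ 2 (mod 7): 176·t ≡ 2 − 8 = -6 (mod 7).
    Reduce coefficients mod 7: 1·t ≡ 1 (mod 7).
    So t ≡ 1 (mod 7).
    Then x = 8 + 176·1 = 184, valid modulo lcm(176, 7) = 1232: x ≡ 184 (mod 1232).
  Combine with x ≡ 0 (mod 3); new modulus lcm = 3696.
    Write x = 184 + 1232·t and substitute into x ≡ 0 (mod 3): 1232·t ≡ 0 − 184 = -184 (mod 3).
    Reduce coefficients mod 3: 2·t ≡ 2 (mod 3).
    The inverse of 2 mod 3 is 2 (since 2·2 = 4 = 1·3 + 1), so t ≡ 2·2 = 4 ≡ 1 (mod 3).
    Then x = 184 + 1232·1 = 1416, valid modulo lcm(1232, 3) = 3696: x ≡ 1416 (mod 3696).
  Combine with x ≡ 9 (mod 19); new modulus lcm = 70224.
    Write x = 1416 + 3696·t and substitute into x ≡ 9 (mod 19): 3696·t ≡ 9 − 1416 = -1407 (mod 19).
    Reduce coefficients mod 19: 10·t ≡ 18 (mod 19).
    The inverse of 10 mod 19 is 2 (since 10·2 = 20 = 1·19 + 1), so t ≡ 2·18 = 36 ≡ 17 (mod 19).
    Then x = 1416 + 3696·17 = 64248, valid modulo lcm(3696, 19) = 70224: x ≡ 64248 (mod 70224).
Verify against each original: 64248 mod 16 = 8, 64248 mod 11 = 8, 64248 mod 7 = 2, 64248 mod 3 = 0, 64248 mod 19 = 9.

x ≡ 64248 (mod 70224).
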